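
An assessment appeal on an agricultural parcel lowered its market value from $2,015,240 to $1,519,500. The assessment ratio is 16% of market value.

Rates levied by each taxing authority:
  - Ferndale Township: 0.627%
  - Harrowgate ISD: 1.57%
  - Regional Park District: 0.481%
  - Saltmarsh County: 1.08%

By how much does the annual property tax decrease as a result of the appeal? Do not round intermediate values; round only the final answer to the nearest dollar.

$2,981

Old assessed value = $2,015,240 × 0.16 = $322,438.4
New assessed value = $1,519,500 × 0.16 = $243,120
Combined rate = 0.00627 + 0.0157 + 0.00481 + 0.0108 = 0.03758
Old tax = $322,438.4 × 0.03758 = $12,117.235072
New tax = $243,120 × 0.03758 = $9,136.4496
Reduction = $12,117.235072 − $9,136.4496 = $2,980.785472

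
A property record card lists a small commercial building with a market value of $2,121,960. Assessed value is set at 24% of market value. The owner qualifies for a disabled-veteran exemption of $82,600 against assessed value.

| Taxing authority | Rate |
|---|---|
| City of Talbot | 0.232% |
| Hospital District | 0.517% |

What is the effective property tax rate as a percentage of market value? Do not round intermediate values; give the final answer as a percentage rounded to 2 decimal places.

Assessed value = $2,121,960 × 0.24 = $509,270.4
Taxable value = $509,270.4 − $82,600 = $426,670.4
City of Talbot: $426,670.4 × 0.00232 = $989.875328
Hospital District: $426,670.4 × 0.00517 = $2,205.885968
Total tax = $3,195.761296
Effective rate = $3,195.761296 ÷ $2,121,960 = 0.15% of market value

0.15%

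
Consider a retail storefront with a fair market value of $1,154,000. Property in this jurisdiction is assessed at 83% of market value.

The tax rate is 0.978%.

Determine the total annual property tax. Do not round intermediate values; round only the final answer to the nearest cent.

Assessed value = $1,154,000 × 0.83 = $957,820
Tax = $957,820 × 0.00978 = $9,367.4796

$9,367.48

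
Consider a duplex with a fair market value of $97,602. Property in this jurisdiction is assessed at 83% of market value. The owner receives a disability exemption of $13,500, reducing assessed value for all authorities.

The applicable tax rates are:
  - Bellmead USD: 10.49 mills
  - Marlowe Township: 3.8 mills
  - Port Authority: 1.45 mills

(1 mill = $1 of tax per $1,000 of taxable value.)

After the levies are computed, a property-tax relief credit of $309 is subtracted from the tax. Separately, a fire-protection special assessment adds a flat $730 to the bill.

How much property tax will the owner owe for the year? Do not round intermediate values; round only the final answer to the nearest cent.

$1,483.60

Assessed value = $97,602 × 0.83 = $81,009.66
Taxable value = $81,009.66 − $13,500 = $67,509.66
Bellmead USD: $67,509.66 × 0.01049 = $708.1763334
Marlowe Township: $67,509.66 × 0.0038 = $256.536708
Port Authority: $67,509.66 × 0.00145 = $97.889007
Levies subtotal = $1,062.6020484
After credit = $1,062.6020484 − $309 = $753.6020484
Total = $753.6020484 + $730 = $1,483.6020484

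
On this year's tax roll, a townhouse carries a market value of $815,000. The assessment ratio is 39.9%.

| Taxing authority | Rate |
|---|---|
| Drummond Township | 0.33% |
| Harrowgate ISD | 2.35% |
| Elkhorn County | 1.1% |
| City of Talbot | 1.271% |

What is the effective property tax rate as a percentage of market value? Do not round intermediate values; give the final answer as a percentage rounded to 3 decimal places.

Assessed value = $815,000 × 0.399 = $325,185
Drummond Township: $325,185 × 0.0033 = $1,073.1105
Harrowgate ISD: $325,185 × 0.0235 = $7,641.8475
Elkhorn County: $325,185 × 0.011 = $3,577.035
City of Talbot: $325,185 × 0.01271 = $4,133.10135
Total tax = $16,425.09435
Effective rate = $16,425.09435 ÷ $815,000 = 2.015% of market value

2.015%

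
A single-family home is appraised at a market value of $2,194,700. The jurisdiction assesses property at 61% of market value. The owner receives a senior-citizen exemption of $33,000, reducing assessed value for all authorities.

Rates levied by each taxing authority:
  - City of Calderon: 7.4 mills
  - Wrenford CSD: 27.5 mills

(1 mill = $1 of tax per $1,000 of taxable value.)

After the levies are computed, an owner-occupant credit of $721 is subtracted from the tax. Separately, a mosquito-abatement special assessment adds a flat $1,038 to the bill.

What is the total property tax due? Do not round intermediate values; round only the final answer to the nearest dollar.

$45,888

Assessed value = $2,194,700 × 0.61 = $1,338,767
Taxable value = $1,338,767 − $33,000 = $1,305,767
City of Calderon: $1,305,767 × 0.0074 = $9,662.6758
Wrenford CSD: $1,305,767 × 0.0275 = $35,908.5925
Levies subtotal = $45,571.2683
After credit = $45,571.2683 − $721 = $44,850.2683
Total = $44,850.2683 + $1,038 = $45,888.2683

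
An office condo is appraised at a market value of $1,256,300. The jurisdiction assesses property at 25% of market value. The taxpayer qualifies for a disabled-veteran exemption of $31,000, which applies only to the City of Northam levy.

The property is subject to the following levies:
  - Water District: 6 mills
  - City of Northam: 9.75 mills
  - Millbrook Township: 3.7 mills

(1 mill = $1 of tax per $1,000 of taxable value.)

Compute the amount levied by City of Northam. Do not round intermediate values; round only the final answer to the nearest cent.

Assessed value = $1,256,300 × 0.25 = $314,075
City of Northam taxable value = $314,075 − $31,000 = $283,075
City of Northam levy = $283,075 × 0.00975 = $2,759.98125

$2,759.98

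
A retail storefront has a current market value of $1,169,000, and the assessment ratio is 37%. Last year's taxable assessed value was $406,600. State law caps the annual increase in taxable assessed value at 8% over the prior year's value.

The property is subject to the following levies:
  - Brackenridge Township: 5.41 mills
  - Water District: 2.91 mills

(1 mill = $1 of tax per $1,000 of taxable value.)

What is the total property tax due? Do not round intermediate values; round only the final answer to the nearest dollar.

Uncapped assessed value = $1,169,000 × 0.37 = $432,530
Cap limit = $406,600 × 1.08 = $439,128
Taxable assessed value = min($432,530, $439,128) = $432,530 (cap does not bind)
Brackenridge Township: $432,530 × 0.00541 = $2,339.9873
Water District: $432,530 × 0.00291 = $1,258.6623
Total = $3,598.6496

$3,599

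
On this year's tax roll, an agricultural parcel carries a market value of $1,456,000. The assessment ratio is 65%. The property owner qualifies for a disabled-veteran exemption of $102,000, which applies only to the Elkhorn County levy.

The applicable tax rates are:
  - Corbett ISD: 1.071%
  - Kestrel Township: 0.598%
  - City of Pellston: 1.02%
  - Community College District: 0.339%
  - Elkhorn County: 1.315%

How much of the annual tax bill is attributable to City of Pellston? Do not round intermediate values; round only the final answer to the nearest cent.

$9,653.28

Assessed value = $1,456,000 × 0.65 = $946,400
City of Pellston taxable value = $946,400 (exemption does not apply)
City of Pellston levy = $946,400 × 0.0102 = $9,653.28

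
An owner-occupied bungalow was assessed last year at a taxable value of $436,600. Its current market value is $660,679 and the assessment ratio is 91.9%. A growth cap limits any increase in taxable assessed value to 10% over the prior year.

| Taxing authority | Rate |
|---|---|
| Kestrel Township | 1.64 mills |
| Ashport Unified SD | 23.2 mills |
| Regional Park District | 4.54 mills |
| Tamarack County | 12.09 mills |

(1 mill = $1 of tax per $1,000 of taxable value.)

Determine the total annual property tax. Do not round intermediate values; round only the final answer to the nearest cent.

Uncapped assessed value = $660,679 × 0.919 = $607,164.001
Cap limit = $436,600 × 1.1 = $480,260
Taxable assessed value = min($607,164.001, $480,260) = $480,260 (cap binds)
Kestrel Township: $480,260 × 0.00164 = $787.6264
Ashport Unified SD: $480,260 × 0.0232 = $11,142.032
Regional Park District: $480,260 × 0.00454 = $2,180.3804
Tamarack County: $480,260 × 0.01209 = $5,806.3434
Total = $19,916.3822

$19,916.38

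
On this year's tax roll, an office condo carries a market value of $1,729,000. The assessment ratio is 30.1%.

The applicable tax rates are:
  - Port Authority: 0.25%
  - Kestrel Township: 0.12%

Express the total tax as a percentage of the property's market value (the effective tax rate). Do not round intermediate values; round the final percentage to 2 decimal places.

Assessed value = $1,729,000 × 0.301 = $520,429
Port Authority: $520,429 × 0.0025 = $1,301.0725
Kestrel Township: $520,429 × 0.0012 = $624.5148
Total tax = $1,925.5873
Effective rate = $1,925.5873 ÷ $1,729,000 = 0.11% of market value

0.11%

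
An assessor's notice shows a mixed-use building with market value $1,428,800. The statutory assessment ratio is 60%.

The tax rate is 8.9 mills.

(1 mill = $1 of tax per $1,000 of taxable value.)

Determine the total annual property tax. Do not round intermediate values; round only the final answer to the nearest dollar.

$7,630

Assessed value = $1,428,800 × 0.6 = $857,280
Tax = $857,280 × 0.0089 = $7,629.792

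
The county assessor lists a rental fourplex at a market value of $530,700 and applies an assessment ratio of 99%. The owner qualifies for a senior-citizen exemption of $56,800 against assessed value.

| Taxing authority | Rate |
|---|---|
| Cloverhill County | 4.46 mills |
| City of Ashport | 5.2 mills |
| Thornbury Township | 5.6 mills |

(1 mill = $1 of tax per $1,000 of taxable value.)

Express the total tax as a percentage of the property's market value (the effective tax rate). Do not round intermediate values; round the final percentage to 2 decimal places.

1.35%

Assessed value = $530,700 × 0.99 = $525,393
Taxable value = $525,393 − $56,800 = $468,593
Cloverhill County: $468,593 × 0.00446 = $2,089.92478
City of Ashport: $468,593 × 0.0052 = $2,436.6836
Thornbury Township: $468,593 × 0.0056 = $2,624.1208
Total tax = $7,150.72918
Effective rate = $7,150.72918 ÷ $530,700 = 1.35% of market value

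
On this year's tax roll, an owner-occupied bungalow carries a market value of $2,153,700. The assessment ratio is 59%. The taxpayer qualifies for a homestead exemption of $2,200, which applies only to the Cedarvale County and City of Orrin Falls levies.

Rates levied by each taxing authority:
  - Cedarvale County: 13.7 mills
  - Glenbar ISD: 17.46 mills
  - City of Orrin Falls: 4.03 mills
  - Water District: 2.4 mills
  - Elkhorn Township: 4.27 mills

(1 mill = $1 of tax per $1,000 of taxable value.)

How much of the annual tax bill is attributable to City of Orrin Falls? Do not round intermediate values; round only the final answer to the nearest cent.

$5,111.99

Assessed value = $2,153,700 × 0.59 = $1,270,683
City of Orrin Falls taxable value = $1,270,683 − $2,200 = $1,268,483
City of Orrin Falls levy = $1,268,483 × 0.00403 = $5,111.98649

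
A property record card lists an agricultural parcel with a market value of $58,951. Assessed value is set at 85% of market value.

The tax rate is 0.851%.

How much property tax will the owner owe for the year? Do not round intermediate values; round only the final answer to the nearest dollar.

$426

Assessed value = $58,951 × 0.85 = $50,108.35
Tax = $50,108.35 × 0.00851 = $426.4220585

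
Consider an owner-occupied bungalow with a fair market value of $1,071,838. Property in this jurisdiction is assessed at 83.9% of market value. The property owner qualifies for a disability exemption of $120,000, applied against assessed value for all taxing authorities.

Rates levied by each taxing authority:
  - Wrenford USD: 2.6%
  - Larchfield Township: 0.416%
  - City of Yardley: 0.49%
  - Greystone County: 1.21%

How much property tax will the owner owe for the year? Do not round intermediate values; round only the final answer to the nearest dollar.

$36,750

Assessed value = $1,071,838 × 0.839 = $899,272.082
Taxable value = $899,272.082 − $120,000 = $779,272.082
Wrenford USD: $779,272.082 × 0.026 = $20,261.074132
Larchfield Township: $779,272.082 × 0.00416 = $3,241.77186112
City of Yardley: $779,272.082 × 0.0049 = $3,818.4332018
Greystone County: $779,272.082 × 0.0121 = $9,429.1921922
Total = $20,261.074132 + $3,241.77186112 + $3,818.4332018 + $9,429.1921922 = $36,750.47138712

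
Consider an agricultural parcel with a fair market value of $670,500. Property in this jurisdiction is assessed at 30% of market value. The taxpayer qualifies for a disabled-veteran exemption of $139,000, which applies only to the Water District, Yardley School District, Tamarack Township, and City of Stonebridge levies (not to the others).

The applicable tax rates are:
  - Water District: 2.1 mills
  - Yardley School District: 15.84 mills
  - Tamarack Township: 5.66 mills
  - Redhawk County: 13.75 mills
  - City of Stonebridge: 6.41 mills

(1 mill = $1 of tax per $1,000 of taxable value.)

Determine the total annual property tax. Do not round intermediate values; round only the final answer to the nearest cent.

$4,630.93

Assessed value = $670,500 × 0.3 = $201,150
Water District: ($201,150 − $139,000) × 0.0021 = $62,150 × 0.0021 = $130.515
Yardley School District: ($201,150 − $139,000) × 0.01584 = $62,150 × 0.01584 = $984.456
Tamarack Township: ($201,150 − $139,000) × 0.00566 = $62,150 × 0.00566 = $351.769
Redhawk County: $201,150 × 0.01375 = $2,765.8125
City of Stonebridge: ($201,150 − $139,000) × 0.00641 = $62,150 × 0.00641 = $398.3815
Total = $4,630.934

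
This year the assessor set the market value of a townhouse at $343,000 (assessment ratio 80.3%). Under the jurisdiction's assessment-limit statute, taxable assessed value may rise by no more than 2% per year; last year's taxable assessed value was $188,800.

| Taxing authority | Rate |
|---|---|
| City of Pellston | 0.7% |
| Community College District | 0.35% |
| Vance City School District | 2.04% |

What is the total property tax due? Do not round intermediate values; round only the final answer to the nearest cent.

$5,950.60

Uncapped assessed value = $343,000 × 0.803 = $275,429
Cap limit = $188,800 × 1.02 = $192,576
Taxable assessed value = min($275,429, $192,576) = $192,576 (cap binds)
City of Pellston: $192,576 × 0.007 = $1,348.032
Community College District: $192,576 × 0.0035 = $674.016
Vance City School District: $192,576 × 0.0204 = $3,928.5504
Total = $5,950.5984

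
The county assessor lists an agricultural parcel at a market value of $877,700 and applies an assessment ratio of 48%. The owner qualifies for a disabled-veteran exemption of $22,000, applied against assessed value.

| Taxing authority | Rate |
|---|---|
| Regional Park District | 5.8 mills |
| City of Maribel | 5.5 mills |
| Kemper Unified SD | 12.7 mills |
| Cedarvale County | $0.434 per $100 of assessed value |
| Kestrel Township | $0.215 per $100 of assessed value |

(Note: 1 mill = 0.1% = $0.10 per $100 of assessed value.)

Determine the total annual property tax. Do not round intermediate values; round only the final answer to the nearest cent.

$12,174.54

Assessed value = $877,700 × 0.48 = $421,296
Taxable value = $421,296 − $22,000 = $399,296
Regional Park District: $399,296 × 0.0058 = $2,315.9168
City of Maribel: $399,296 × 0.0055 = $2,196.128
Kemper Unified SD: $399,296 × 0.0127 = $5,071.0592
Cedarvale County: $399,296 × 0.00434 = $1,732.94464
Kestrel Township: $399,296 × 0.00215 = $858.4864
Total = $12,174.53504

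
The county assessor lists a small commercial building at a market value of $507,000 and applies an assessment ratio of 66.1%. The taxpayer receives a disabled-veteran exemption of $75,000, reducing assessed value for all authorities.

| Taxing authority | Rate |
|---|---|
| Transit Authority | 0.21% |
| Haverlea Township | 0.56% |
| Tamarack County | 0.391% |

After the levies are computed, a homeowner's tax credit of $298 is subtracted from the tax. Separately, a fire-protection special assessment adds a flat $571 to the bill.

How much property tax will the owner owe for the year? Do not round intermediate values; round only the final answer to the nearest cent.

Assessed value = $507,000 × 0.661 = $335,127
Taxable value = $335,127 − $75,000 = $260,127
Transit Authority: $260,127 × 0.0021 = $546.2667
Haverlea Township: $260,127 × 0.0056 = $1,456.7112
Tamarack County: $260,127 × 0.00391 = $1,017.09657
Levies subtotal = $3,020.07447
After credit = $3,020.07447 − $298 = $2,722.07447
Total = $2,722.07447 + $571 = $3,293.07447

$3,293.07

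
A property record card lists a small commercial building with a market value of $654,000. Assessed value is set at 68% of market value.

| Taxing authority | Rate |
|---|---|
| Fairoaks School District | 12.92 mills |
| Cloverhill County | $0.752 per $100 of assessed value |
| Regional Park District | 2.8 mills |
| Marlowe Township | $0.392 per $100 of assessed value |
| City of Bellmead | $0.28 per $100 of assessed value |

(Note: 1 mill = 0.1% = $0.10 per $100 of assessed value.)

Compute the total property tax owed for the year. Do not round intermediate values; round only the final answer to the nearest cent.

Assessed value = $654,000 × 0.68 = $444,720
Fairoaks School District: $444,720 × 0.01292 = $5,745.7824
Cloverhill County: $444,720 × 0.00752 = $3,344.2944
Regional Park District: $444,720 × 0.0028 = $1,245.216
Marlowe Township: $444,720 × 0.00392 = $1,743.3024
City of Bellmead: $444,720 × 0.0028 = $1,245.216
Total = $13,323.8112

$13,323.81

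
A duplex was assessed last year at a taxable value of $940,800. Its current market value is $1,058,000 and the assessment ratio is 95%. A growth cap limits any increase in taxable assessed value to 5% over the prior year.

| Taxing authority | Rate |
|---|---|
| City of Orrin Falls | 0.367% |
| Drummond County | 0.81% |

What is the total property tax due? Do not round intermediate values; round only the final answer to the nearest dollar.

Uncapped assessed value = $1,058,000 × 0.95 = $1,005,100
Cap limit = $940,800 × 1.05 = $987,840
Taxable assessed value = min($1,005,100, $987,840) = $987,840 (cap binds)
City of Orrin Falls: $987,840 × 0.00367 = $3,625.3728
Drummond County: $987,840 × 0.0081 = $8,001.504
Total = $11,626.8768

$11,627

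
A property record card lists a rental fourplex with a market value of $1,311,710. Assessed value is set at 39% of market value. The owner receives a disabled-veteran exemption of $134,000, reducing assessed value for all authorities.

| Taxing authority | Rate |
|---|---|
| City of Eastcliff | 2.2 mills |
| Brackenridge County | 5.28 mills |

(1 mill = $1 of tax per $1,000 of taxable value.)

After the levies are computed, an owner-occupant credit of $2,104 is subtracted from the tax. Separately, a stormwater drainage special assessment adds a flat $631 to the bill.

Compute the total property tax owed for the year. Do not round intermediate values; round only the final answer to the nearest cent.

$1,351.20

Assessed value = $1,311,710 × 0.39 = $511,566.9
Taxable value = $511,566.9 − $134,000 = $377,566.9
City of Eastcliff: $377,566.9 × 0.0022 = $830.64718
Brackenridge County: $377,566.9 × 0.00528 = $1,993.553232
Levies subtotal = $2,824.200412
After credit = $2,824.200412 − $2,104 = $720.200412
Total = $720.200412 + $631 = $1,351.200412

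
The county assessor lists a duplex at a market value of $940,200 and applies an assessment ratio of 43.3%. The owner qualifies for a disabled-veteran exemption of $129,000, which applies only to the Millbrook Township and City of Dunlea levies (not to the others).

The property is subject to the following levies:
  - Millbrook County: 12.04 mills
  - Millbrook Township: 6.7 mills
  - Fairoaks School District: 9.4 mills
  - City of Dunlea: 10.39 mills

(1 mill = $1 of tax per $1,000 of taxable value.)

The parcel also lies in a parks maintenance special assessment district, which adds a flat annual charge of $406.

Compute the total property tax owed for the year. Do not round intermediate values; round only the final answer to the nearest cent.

Assessed value = $940,200 × 0.433 = $407,106.6
Millbrook County: $407,106.6 × 0.01204 = $4,901.563464
Millbrook Township: ($407,106.6 − $129,000) × 0.0067 = $278,106.6 × 0.0067 = $1,863.31422
Fairoaks School District: $407,106.6 × 0.0094 = $3,826.80204
City of Dunlea: ($407,106.6 − $129,000) × 0.01039 = $278,106.6 × 0.01039 = $2,889.527574
Levies subtotal = $13,481.207298
Total = $13,481.207298 + $406 = $13,887.207298

$13,887.21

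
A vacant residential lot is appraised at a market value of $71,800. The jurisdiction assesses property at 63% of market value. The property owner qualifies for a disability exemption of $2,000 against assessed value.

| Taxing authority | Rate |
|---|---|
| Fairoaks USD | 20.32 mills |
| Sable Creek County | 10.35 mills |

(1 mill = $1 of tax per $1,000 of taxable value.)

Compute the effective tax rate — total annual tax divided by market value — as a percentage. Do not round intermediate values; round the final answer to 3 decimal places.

1.847%

Assessed value = $71,800 × 0.63 = $45,234
Taxable value = $45,234 − $2,000 = $43,234
Fairoaks USD: $43,234 × 0.02032 = $878.51488
Sable Creek County: $43,234 × 0.01035 = $447.4719
Total tax = $1,325.98678
Effective rate = $1,325.98678 ÷ $71,800 = 1.847% of market value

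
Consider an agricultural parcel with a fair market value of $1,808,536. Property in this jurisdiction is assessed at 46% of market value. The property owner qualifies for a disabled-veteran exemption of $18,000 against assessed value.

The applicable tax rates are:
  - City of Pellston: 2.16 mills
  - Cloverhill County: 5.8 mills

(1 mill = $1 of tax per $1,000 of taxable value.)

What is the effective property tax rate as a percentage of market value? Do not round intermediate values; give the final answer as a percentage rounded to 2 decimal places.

Assessed value = $1,808,536 × 0.46 = $831,926.56
Taxable value = $831,926.56 − $18,000 = $813,926.56
City of Pellston: $813,926.56 × 0.00216 = $1,758.0813696
Cloverhill County: $813,926.56 × 0.0058 = $4,720.774048
Total tax = $6,478.8554176
Effective rate = $6,478.8554176 ÷ $1,808,536 = 0.36% of market value

0.36%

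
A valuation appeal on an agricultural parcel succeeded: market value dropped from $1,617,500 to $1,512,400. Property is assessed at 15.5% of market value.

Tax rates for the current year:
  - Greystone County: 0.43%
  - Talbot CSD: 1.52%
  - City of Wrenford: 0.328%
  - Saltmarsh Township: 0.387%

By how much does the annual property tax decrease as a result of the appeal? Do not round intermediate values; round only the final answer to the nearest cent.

Old assessed value = $1,617,500 × 0.155 = $250,712.5
New assessed value = $1,512,400 × 0.155 = $234,422
Combined rate = 0.0043 + 0.0152 + 0.00328 + 0.00387 = 0.02665
Old tax = $250,712.5 × 0.02665 = $6,681.488125
New tax = $234,422 × 0.02665 = $6,247.3463
Reduction = $6,681.488125 − $6,247.3463 = $434.141825

$434.14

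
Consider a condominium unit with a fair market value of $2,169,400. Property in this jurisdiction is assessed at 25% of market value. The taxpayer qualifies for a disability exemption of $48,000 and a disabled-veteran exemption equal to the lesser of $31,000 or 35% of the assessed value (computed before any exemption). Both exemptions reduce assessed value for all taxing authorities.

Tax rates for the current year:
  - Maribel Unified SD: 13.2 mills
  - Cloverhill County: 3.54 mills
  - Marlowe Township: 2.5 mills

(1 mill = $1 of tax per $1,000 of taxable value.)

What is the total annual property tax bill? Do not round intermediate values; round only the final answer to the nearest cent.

Assessed value = $2,169,400 × 0.25 = $542,350
Disabled-veteran exemption = min($31,000, 35% × $542,350) = min($31,000, $189,822.5) = $31,000 (dollar cap binds)
Taxable value = $542,350 − $48,000 − $31,000 = $463,350
Maribel Unified SD: $463,350 × 0.0132 = $6,116.22
Cloverhill County: $463,350 × 0.00354 = $1,640.259
Marlowe Township: $463,350 × 0.0025 = $1,158.375
Total = $8,914.854

$8,914.85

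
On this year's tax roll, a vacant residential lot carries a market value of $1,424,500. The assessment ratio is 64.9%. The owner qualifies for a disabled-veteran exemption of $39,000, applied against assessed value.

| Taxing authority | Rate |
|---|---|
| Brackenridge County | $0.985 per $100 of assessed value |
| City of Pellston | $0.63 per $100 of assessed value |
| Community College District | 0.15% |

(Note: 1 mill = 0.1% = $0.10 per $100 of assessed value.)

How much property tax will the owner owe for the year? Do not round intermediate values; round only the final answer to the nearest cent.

$15,629.08

Assessed value = $1,424,500 × 0.649 = $924,500.5
Taxable value = $924,500.5 − $39,000 = $885,500.5
Brackenridge County: $885,500.5 × 0.00985 = $8,722.179925
City of Pellston: $885,500.5 × 0.0063 = $5,578.65315
Community College District: $885,500.5 × 0.0015 = $1,328.25075
Total = $15,629.083825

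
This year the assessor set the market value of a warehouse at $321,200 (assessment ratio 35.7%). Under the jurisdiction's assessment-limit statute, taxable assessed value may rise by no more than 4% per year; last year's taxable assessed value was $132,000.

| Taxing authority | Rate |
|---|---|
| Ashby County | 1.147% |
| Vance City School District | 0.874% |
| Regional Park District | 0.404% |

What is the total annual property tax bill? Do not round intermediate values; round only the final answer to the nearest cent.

$2,780.71

Uncapped assessed value = $321,200 × 0.357 = $114,668.4
Cap limit = $132,000 × 1.04 = $137,280
Taxable assessed value = min($114,668.4, $137,280) = $114,668.4 (cap does not bind)
Ashby County: $114,668.4 × 0.01147 = $1,315.246548
Vance City School District: $114,668.4 × 0.00874 = $1,002.201816
Regional Park District: $114,668.4 × 0.00404 = $463.260336
Total = $2,780.7087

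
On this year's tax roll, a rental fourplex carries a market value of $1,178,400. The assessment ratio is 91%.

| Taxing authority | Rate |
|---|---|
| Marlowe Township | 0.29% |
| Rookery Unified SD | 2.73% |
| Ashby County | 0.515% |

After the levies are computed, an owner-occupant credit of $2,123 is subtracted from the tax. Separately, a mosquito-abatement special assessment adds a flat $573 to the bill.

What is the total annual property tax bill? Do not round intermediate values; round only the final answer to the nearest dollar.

Assessed value = $1,178,400 × 0.91 = $1,072,344
Marlowe Township: $1,072,344 × 0.0029 = $3,109.7976
Rookery Unified SD: $1,072,344 × 0.0273 = $29,274.9912
Ashby County: $1,072,344 × 0.00515 = $5,522.5716
Levies subtotal = $37,907.3604
After credit = $37,907.3604 − $2,123 = $35,784.3604
Total = $35,784.3604 + $573 = $36,357.3604

$36,357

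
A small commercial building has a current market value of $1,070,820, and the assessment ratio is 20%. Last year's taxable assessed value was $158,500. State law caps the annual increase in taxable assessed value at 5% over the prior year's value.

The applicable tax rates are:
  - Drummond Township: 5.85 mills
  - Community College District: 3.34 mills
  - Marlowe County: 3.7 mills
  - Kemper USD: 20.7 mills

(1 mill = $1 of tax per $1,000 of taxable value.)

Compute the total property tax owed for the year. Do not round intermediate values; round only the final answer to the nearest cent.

$5,590.22

Uncapped assessed value = $1,070,820 × 0.2 = $214,164
Cap limit = $158,500 × 1.05 = $166,425
Taxable assessed value = min($214,164, $166,425) = $166,425 (cap binds)
Drummond Township: $166,425 × 0.00585 = $973.58625
Community College District: $166,425 × 0.00334 = $555.8595
Marlowe County: $166,425 × 0.0037 = $615.7725
Kemper USD: $166,425 × 0.0207 = $3,444.9975
Total = $5,590.21575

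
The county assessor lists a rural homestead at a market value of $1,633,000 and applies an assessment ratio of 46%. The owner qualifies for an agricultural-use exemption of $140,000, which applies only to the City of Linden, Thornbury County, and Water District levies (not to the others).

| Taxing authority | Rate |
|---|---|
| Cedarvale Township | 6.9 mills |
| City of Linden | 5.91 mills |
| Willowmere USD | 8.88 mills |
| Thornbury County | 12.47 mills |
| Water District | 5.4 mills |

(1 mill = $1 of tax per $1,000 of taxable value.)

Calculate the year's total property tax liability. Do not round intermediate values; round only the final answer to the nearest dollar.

Assessed value = $1,633,000 × 0.46 = $751,180
Cedarvale Township: $751,180 × 0.0069 = $5,183.142
City of Linden: ($751,180 − $140,000) × 0.00591 = $611,180 × 0.00591 = $3,612.0738
Willowmere USD: $751,180 × 0.00888 = $6,670.4784
Thornbury County: ($751,180 − $140,000) × 0.01247 = $611,180 × 0.01247 = $7,621.4146
Water District: ($751,180 − $140,000) × 0.0054 = $611,180 × 0.0054 = $3,300.372
Total = $26,387.4808

$26,387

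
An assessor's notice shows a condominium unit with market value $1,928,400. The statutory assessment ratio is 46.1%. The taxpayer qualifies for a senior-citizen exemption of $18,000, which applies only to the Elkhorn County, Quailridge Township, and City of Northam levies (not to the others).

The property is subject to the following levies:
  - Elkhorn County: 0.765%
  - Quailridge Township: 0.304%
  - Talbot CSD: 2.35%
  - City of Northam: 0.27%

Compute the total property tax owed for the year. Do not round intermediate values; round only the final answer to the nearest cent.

$32,553.91

Assessed value = $1,928,400 × 0.461 = $888,992.4
Elkhorn County: ($888,992.4 − $18,000) × 0.00765 = $870,992.4 × 0.00765 = $6,663.09186
Quailridge Township: ($888,992.4 − $18,000) × 0.00304 = $870,992.4 × 0.00304 = $2,647.816896
Talbot CSD: $888,992.4 × 0.0235 = $20,891.3214
City of Northam: ($888,992.4 − $18,000) × 0.0027 = $870,992.4 × 0.0027 = $2,351.67948
Total = $32,553.909636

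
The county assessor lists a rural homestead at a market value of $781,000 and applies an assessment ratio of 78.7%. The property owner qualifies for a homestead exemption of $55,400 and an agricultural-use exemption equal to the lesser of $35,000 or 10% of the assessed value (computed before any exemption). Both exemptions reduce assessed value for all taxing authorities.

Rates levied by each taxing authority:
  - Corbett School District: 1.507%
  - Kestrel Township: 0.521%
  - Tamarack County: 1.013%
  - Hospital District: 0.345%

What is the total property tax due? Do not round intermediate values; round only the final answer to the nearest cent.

$17,751.00

Assessed value = $781,000 × 0.787 = $614,647
Agricultural-use exemption = min($35,000, 10% × $614,647) = min($35,000, $61,464.7) = $35,000 (dollar cap binds)
Taxable value = $614,647 − $55,400 − $35,000 = $524,247
Corbett School District: $524,247 × 0.01507 = $7,900.40229
Kestrel Township: $524,247 × 0.00521 = $2,731.32687
Tamarack County: $524,247 × 0.01013 = $5,310.62211
Hospital District: $524,247 × 0.00345 = $1,808.65215
Total = $17,751.00342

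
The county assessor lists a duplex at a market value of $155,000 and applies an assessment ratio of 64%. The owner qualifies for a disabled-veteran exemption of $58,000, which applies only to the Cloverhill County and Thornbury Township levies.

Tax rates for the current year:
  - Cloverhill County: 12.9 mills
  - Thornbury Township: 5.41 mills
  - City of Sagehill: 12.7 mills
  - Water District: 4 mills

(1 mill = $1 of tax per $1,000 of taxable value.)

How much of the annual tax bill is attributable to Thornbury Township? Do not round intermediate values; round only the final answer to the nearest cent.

Assessed value = $155,000 × 0.64 = $99,200
Thornbury Township taxable value = $99,200 − $58,000 = $41,200
Thornbury Township levy = $41,200 × 0.00541 = $222.892

$222.89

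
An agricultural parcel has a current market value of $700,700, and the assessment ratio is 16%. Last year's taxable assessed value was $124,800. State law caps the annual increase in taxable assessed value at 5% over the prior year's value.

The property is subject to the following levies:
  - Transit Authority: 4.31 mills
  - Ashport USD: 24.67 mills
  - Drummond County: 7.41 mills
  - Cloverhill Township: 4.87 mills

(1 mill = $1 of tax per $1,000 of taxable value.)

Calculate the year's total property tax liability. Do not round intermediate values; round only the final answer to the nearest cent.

$4,625.74

Uncapped assessed value = $700,700 × 0.16 = $112,112
Cap limit = $124,800 × 1.05 = $131,040
Taxable assessed value = min($112,112, $131,040) = $112,112 (cap does not bind)
Transit Authority: $112,112 × 0.00431 = $483.20272
Ashport USD: $112,112 × 0.02467 = $2,765.80304
Drummond County: $112,112 × 0.00741 = $830.74992
Cloverhill Township: $112,112 × 0.00487 = $545.98544
Total = $4,625.74112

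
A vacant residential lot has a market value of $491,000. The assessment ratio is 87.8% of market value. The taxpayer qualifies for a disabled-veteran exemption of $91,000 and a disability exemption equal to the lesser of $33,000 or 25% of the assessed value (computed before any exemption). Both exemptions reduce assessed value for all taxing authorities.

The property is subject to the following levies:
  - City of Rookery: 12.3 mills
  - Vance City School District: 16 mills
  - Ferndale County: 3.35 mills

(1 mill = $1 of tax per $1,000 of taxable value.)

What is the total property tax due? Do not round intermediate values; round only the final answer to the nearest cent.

$9,719.65

Assessed value = $491,000 × 0.878 = $431,098
Disability exemption = min($33,000, 25% × $431,098) = min($33,000, $107,774.5) = $33,000 (dollar cap binds)
Taxable value = $431,098 − $91,000 − $33,000 = $307,098
City of Rookery: $307,098 × 0.0123 = $3,777.3054
Vance City School District: $307,098 × 0.016 = $4,913.568
Ferndale County: $307,098 × 0.00335 = $1,028.7783
Total = $9,719.6517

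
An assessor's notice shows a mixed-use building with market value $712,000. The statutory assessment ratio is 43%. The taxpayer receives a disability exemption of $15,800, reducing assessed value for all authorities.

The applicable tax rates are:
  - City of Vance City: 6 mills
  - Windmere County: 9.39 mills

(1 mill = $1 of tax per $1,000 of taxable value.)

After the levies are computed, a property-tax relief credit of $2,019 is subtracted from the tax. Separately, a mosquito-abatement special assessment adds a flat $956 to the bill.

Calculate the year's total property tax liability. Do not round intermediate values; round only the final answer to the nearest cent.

$3,405.64

Assessed value = $712,000 × 0.43 = $306,160
Taxable value = $306,160 − $15,800 = $290,360
City of Vance City: $290,360 × 0.006 = $1,742.16
Windmere County: $290,360 × 0.00939 = $2,726.4804
Levies subtotal = $4,468.6404
After credit = $4,468.6404 − $2,019 = $2,449.6404
Total = $2,449.6404 + $956 = $3,405.6404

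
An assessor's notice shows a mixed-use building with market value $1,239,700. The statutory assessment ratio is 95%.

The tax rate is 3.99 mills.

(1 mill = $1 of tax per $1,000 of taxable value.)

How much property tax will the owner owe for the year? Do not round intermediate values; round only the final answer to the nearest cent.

Assessed value = $1,239,700 × 0.95 = $1,177,715
Tax = $1,177,715 × 0.00399 = $4,699.08285

$4,699.08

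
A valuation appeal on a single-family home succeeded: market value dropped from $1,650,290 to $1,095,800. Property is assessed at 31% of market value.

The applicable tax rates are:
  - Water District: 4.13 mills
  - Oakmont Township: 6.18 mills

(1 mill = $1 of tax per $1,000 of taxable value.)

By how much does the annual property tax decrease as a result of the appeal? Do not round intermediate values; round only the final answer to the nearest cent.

$1,772.21

Old assessed value = $1,650,290 × 0.31 = $511,589.9
New assessed value = $1,095,800 × 0.31 = $339,698
Combined rate = 0.00413 + 0.00618 = 0.01031
Old tax = $511,589.9 × 0.01031 = $5,274.491869
New tax = $339,698 × 0.01031 = $3,502.28638
Reduction = $5,274.491869 − $3,502.28638 = $1,772.205489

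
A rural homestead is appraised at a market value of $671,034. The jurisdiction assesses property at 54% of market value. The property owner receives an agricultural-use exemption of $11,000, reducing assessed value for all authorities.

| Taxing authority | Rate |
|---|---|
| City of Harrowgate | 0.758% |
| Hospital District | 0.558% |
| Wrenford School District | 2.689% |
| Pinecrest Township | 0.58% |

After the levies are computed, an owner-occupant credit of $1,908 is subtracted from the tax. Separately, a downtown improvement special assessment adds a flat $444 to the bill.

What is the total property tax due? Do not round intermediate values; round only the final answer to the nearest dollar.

$14,646

Assessed value = $671,034 × 0.54 = $362,358.36
Taxable value = $362,358.36 − $11,000 = $351,358.36
City of Harrowgate: $351,358.36 × 0.00758 = $2,663.2963688
Hospital District: $351,358.36 × 0.00558 = $1,960.5796488
Wrenford School District: $351,358.36 × 0.02689 = $9,448.0263004
Pinecrest Township: $351,358.36 × 0.0058 = $2,037.878488
Levies subtotal = $16,109.780806
After credit = $16,109.780806 − $1,908 = $14,201.780806
Total = $14,201.780806 + $444 = $14,645.780806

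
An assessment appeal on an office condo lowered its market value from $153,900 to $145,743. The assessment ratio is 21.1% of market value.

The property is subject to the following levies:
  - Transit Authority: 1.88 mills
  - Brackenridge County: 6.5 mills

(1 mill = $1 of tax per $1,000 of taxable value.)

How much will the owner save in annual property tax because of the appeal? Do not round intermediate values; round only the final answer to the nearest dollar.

Old assessed value = $153,900 × 0.211 = $32,472.9
New assessed value = $145,743 × 0.211 = $30,751.773
Combined rate = 0.00188 + 0.0065 = 0.00838
Old tax = $32,472.9 × 0.00838 = $272.122902
New tax = $30,751.773 × 0.00838 = $257.69985774
Reduction = $272.122902 − $257.69985774 = $14.42304426

$14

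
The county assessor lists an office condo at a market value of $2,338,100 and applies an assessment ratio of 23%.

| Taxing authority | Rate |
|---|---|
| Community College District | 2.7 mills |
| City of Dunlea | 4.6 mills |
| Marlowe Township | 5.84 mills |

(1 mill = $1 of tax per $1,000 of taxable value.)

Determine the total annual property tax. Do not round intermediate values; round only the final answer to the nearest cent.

Assessed value = $2,338,100 × 0.23 = $537,763
Community College District: $537,763 × 0.0027 = $1,451.9601
City of Dunlea: $537,763 × 0.0046 = $2,473.7098
Marlowe Township: $537,763 × 0.00584 = $3,140.53592
Total = $1,451.9601 + $2,473.7098 + $3,140.53592 = $7,066.20582

$7,066.21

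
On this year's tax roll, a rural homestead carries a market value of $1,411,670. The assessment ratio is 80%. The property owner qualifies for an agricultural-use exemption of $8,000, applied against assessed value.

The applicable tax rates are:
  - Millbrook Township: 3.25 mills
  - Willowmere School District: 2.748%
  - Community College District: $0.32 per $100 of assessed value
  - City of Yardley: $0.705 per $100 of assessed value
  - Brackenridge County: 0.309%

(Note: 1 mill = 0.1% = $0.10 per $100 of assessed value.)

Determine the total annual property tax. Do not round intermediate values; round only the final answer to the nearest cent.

$49,417.28

Assessed value = $1,411,670 × 0.8 = $1,129,336
Taxable value = $1,129,336 − $8,000 = $1,121,336
Millbrook Township: $1,121,336 × 0.00325 = $3,644.342
Willowmere School District: $1,121,336 × 0.02748 = $30,814.31328
Community College District: $1,121,336 × 0.0032 = $3,588.2752
City of Yardley: $1,121,336 × 0.00705 = $7,905.4188
Brackenridge County: $1,121,336 × 0.00309 = $3,464.92824
Total = $49,417.27752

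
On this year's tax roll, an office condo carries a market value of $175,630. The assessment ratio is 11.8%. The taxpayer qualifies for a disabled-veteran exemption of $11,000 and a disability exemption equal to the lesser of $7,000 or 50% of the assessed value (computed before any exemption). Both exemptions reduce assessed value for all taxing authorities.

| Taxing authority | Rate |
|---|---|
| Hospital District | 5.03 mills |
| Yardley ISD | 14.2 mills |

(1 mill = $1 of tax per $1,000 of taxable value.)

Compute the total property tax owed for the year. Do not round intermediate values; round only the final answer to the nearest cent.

$52.39

Assessed value = $175,630 × 0.118 = $20,724.34
Disability exemption = min($7,000, 50% × $20,724.34) = min($7,000, $10,362.17) = $7,000 (dollar cap binds)
Taxable value = $20,724.34 − $11,000 − $7,000 = $2,724.34
Hospital District: $2,724.34 × 0.00503 = $13.7034302
Yardley ISD: $2,724.34 × 0.0142 = $38.685628
Total = $52.3890582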